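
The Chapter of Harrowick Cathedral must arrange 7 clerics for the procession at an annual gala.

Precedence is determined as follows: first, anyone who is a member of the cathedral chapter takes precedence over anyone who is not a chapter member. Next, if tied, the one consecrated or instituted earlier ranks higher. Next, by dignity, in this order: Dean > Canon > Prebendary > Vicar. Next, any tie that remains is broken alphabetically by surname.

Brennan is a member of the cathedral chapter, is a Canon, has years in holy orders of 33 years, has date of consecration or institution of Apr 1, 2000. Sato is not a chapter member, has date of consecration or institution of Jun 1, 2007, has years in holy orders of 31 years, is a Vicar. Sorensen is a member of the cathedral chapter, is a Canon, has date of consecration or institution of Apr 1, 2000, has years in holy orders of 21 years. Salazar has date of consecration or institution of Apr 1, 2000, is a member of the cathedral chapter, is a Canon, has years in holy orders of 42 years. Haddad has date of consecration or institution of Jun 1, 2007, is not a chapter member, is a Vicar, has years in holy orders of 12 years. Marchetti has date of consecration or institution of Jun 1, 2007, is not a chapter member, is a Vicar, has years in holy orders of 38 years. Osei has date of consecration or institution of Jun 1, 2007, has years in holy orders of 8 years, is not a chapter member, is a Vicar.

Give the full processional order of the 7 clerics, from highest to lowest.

Brennan, Salazar, Sorensen, Haddad, Marchetti, Osei, Sato

By the first rule: Brennan, Salazar and Sorensen (each a member of the cathedral chapter); then Haddad, Marchetti, Osei and Sato (each not a chapter member).
Brennan, Salazar and Sorensen all have date of consecration or institution Apr 1, 2000, so the next rule applies.
Brennan, Salazar and Sorensen are each Canon, so the next rule applies.
Among Brennan, Salazar and Sorensen, alphabetically by surname: Brennan before Salazar before Sorensen.
Haddad, Marchetti, Osei and Sato all have date of consecration or institution Jun 1, 2007, so the next rule applies.
Haddad, Marchetti, Osei and Sato are each Vicar, so the next rule applies.
Among Haddad, Marchetti, Osei and Sato, alphabetically by surname: Haddad before Marchetti before Osei before Sato.
Full order: Brennan, Salazar, Sorensen, Haddad, Marchetti, Osei, Sato.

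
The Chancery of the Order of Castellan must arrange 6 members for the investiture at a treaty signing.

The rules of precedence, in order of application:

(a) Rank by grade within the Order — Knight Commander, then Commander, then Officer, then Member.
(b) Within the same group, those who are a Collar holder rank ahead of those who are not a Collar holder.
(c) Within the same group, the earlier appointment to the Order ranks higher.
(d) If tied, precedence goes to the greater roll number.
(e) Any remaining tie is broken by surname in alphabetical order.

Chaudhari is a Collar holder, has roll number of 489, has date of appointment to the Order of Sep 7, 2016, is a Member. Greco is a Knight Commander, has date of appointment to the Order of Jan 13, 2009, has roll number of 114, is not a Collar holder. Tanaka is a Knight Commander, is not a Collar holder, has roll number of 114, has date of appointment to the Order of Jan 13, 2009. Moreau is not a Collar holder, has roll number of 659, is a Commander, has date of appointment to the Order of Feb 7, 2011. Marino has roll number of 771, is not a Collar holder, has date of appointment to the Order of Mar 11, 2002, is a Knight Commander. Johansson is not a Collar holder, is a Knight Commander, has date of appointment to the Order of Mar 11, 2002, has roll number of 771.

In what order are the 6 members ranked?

Johansson, Marino, Greco, Tanaka, Moreau, Chaudhari

By grade within the Order: Johansson, Marino, Greco and Tanaka (Knight Commander); then Moreau (Commander); then Chaudhari (Member).
Johansson, Marino, Greco and Tanaka are each not a Collar holder, so the next rule applies.
Among Johansson, Marino, Greco and Tanaka, by date of appointment to the Order (earlier first): Johansson and Marino (Mar 11, 2002) before Greco and Tanaka (Jan 13, 2009).
Johansson and Marino both have roll number 771, so the next rule applies.
Among Johansson and Marino, alphabetically by surname: Johansson before Marino.
Greco and Tanaka both have roll number 114, so the next rule applies.
Among Greco and Tanaka, alphabetically by surname: Greco before Tanaka.
Full order: Johansson, Marino, Greco, Tanaka, Moreau, Chaudhari.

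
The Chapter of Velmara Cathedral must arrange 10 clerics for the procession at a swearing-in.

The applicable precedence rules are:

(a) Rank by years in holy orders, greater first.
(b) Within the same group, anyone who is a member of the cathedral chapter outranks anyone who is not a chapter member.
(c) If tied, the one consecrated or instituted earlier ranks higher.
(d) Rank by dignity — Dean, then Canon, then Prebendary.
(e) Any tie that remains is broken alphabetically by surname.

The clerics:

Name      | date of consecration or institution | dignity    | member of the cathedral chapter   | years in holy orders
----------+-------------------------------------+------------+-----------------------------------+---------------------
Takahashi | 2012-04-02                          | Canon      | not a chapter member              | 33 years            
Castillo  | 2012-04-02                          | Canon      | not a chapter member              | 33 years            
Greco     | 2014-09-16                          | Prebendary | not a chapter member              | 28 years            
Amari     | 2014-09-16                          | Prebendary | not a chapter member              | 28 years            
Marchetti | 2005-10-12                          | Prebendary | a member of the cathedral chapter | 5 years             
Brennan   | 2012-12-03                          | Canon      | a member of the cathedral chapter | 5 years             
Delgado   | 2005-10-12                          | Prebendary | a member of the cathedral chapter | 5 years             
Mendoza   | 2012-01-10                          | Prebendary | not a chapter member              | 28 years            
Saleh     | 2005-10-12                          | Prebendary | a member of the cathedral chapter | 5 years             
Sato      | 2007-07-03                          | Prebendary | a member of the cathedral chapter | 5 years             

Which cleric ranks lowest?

Brennan

By years in holy orders (higher first): Castillo and Takahashi (both 33 years); then Mendoza, Amari and Greco (each 28 years); then Delgado, Marchetti, Saleh, Sato and Brennan (each 5 years).
Castillo and Takahashi are each not a chapter member, so the next rule applies.
Castillo and Takahashi both have date of consecration or institution 2012-04-02, so the next rule applies.
Castillo and Takahashi are each Canon, so the next rule applies.
Among Castillo and Takahashi, alphabetically by surname: Castillo before Takahashi.
Mendoza, Amari and Greco are each not a chapter member, so the next rule applies.
Among Mendoza, Amari and Greco, by date of consecration or institution (earlier first): Mendoza (2012-01-10) before Amari and Greco (2014-09-16).
Amari and Greco are each Prebendary, so the next rule applies.
Among Amari and Greco, alphabetically by surname: Amari before Greco.
Delgado, Marchetti, Saleh, Sato and Brennan are each a member of the cathedral chapter, so the next rule applies.
Among Delgado, Marchetti, Saleh, Sato and Brennan, by date of consecration or institution (earlier first): Delgado, Marchetti and Saleh (2005-10-12) before Sato (2007-07-03) before Brennan (2012-12-03).
Delgado, Marchetti and Saleh are each Prebendary, so the next rule applies.
Among Delgado, Marchetti and Saleh, alphabetically by surname: Delgado before Marchetti before Saleh.
Order: Castillo, Takahashi, Mendoza, Amari, Greco, Delgado, Marchetti, Saleh, Sato, Brennan.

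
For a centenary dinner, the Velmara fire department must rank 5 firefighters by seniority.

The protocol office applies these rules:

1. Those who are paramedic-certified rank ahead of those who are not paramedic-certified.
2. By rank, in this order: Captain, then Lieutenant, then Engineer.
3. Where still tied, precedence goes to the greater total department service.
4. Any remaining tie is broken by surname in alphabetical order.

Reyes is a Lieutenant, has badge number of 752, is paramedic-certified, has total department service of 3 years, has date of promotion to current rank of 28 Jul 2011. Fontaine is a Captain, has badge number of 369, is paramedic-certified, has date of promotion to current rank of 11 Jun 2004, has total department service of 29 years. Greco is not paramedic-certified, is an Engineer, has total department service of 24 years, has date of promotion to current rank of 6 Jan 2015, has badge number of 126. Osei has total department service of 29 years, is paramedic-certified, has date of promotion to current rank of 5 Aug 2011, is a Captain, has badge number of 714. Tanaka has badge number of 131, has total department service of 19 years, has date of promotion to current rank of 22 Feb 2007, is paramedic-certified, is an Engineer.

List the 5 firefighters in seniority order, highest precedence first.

Fontaine, Osei, Reyes, Tanaka, Greco

By the first rule: Fontaine, Osei, Reyes and Tanaka (each paramedic-certified); then Greco (not paramedic-certified).
Among Fontaine, Osei, Reyes and Tanaka, by rank: Fontaine and Osei (Captain) before Reyes (Lieutenant) before Tanaka (Engineer).
Fontaine and Osei both have total department service 29 years, so the next rule applies.
Among Fontaine and Osei, alphabetically by surname: Fontaine before Osei.
Full order: Fontaine, Osei, Reyes, Tanaka, Greco.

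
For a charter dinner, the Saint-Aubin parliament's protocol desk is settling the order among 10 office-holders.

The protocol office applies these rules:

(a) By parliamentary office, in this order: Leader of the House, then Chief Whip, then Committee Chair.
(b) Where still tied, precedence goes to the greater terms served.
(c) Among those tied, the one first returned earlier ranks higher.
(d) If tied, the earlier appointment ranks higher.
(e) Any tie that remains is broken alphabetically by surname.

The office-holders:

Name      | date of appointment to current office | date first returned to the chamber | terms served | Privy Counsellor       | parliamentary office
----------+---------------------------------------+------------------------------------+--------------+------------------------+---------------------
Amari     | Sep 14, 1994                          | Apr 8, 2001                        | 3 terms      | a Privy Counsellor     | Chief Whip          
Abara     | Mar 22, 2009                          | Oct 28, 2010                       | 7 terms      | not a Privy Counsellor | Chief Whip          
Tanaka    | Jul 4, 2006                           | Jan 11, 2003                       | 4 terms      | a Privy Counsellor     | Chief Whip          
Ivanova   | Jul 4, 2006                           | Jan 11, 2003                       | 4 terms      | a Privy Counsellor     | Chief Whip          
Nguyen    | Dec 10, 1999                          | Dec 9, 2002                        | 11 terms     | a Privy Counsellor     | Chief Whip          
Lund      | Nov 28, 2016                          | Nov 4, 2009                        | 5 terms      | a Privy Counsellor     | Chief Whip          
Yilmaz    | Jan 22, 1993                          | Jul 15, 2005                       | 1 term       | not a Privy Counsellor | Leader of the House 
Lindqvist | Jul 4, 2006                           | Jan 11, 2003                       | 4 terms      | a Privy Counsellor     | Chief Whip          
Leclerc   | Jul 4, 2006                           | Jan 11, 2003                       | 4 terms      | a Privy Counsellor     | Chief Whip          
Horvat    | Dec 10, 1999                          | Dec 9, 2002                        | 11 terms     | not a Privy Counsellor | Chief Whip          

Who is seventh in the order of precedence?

By parliamentary office: Yilmaz (Leader of the House); then Horvat, Nguyen, Abara, Lund, Ivanova, Leclerc, Lindqvist, Tanaka and Amari (Chief Whip).
Among Horvat, Nguyen, Abara, Lund, Ivanova, Leclerc, Lindqvist, Tanaka and Amari, by terms served (higher first): Horvat and Nguyen (11 terms) before Abara (7 terms) before Lund (5 terms) before Ivanova, Leclerc, Lindqvist and Tanaka (4 terms) before Amari (3 terms).
Horvat and Nguyen both have date first returned to the chamber Dec 9, 2002, so the next rule applies.
Horvat and Nguyen both have date of appointment to current office Dec 10, 1999, so the next rule applies.
Among Horvat and Nguyen, alphabetically by surname: Horvat before Nguyen.
Ivanova, Leclerc, Lindqvist and Tanaka all have date first returned to the chamber Jan 11, 2003, so the next rule applies.
Ivanova, Leclerc, Lindqvist and Tanaka all have date of appointment to current office Jul 4, 2006, so the next rule applies.
Among Ivanova, Leclerc, Lindqvist and Tanaka, alphabetically by surname: Ivanova before Leclerc before Lindqvist before Tanaka.
Order: Yilmaz, Horvat, Nguyen, Abara, Lund, Ivanova, Leclerc, Lindqvist, Tanaka, Amari.

Leclerc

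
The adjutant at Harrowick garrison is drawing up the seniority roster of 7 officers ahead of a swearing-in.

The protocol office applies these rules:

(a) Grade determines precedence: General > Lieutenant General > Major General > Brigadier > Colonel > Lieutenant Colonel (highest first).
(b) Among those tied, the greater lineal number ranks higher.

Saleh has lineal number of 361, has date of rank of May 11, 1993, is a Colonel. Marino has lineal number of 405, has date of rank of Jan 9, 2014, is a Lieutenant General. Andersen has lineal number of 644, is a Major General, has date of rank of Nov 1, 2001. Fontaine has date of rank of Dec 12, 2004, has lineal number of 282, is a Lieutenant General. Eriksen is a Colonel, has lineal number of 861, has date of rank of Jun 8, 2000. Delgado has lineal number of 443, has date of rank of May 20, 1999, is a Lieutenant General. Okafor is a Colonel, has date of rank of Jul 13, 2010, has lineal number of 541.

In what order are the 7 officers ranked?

By grade: Delgado, Marino and Fontaine (Lieutenant General); then Andersen (Major General); then Eriksen, Okafor and Saleh (Colonel).
Among Delgado, Marino and Fontaine, by lineal number (higher first): Delgado (443) before Marino (405) before Fontaine (282).
Among Eriksen, Okafor and Saleh, by lineal number (higher first): Eriksen (861) before Okafor (541) before Saleh (361).
Full order: Delgado, Marino, Fontaine, Andersen, Eriksen, Okafor, Saleh.

Delgado, Marino, Fontaine, Andersen, Eriksen, Okafor, Saleh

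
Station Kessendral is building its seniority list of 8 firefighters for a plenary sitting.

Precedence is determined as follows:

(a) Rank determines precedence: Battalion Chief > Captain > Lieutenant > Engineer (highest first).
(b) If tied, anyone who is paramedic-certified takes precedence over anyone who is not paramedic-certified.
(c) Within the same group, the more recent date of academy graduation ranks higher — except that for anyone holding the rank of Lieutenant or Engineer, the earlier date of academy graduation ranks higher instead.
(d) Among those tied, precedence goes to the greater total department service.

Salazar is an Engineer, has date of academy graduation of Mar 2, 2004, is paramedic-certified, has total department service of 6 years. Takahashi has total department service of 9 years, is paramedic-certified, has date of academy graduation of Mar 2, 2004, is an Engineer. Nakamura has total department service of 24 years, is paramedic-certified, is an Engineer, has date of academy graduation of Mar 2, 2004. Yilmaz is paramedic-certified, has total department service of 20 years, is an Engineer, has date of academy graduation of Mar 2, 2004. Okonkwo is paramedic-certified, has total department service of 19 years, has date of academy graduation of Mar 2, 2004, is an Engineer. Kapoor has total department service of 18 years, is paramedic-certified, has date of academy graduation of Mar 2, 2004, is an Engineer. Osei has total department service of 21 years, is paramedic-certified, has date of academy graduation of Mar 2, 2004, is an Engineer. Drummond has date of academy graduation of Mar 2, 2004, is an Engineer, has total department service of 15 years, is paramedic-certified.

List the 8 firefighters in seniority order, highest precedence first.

Nakamura, Osei, Yilmaz, Okonkwo, Kapoor, Drummond, Takahashi, Salazar

By rank: Nakamura, Osei, Yilmaz, Okonkwo, Kapoor, Drummond, Takahashi and Salazar (Engineer).
Nakamura, Osei, Yilmaz, Okonkwo, Kapoor, Drummond, Takahashi and Salazar are each paramedic-certified, so the next rule applies.
Nakamura, Osei, Yilmaz, Okonkwo, Kapoor, Drummond, Takahashi and Salazar all have date of academy graduation Mar 2, 2004, so the next rule applies.
Among Nakamura, Osei, Yilmaz, Okonkwo, Kapoor, Drummond, Takahashi and Salazar, by total department service (higher first): Nakamura (24 years) before Osei (21 years) before Yilmaz (20 years) before Okonkwo (19 years) before Kapoor (18 years) before Drummond (15 years) before Takahashi (9 years) before Salazar (6 years).
Full order: Nakamura, Osei, Yilmaz, Okonkwo, Kapoor, Drummond, Takahashi, Salazar.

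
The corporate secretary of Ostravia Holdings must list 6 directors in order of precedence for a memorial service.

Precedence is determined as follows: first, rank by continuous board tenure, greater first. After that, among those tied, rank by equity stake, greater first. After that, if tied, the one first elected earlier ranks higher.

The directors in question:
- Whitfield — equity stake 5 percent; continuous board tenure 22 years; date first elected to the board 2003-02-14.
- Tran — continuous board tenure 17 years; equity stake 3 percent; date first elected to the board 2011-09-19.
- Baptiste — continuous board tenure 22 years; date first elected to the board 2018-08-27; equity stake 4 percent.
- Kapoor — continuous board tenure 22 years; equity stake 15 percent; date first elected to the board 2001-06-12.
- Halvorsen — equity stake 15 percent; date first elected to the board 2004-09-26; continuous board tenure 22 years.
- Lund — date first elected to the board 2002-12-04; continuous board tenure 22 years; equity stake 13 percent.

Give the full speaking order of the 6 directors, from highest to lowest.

By continuous board tenure (higher first): Kapoor, Halvorsen, Lund, Whitfield and Baptiste (each 22 years); then Tran (17 years).
Among Kapoor, Halvorsen, Lund, Whitfield and Baptiste, by equity stake (higher first): Kapoor and Halvorsen (15 percent) before Lund (13 percent) before Whitfield (5 percent) before Baptiste (4 percent).
Among Kapoor and Halvorsen, by date first elected to the board (earlier first): Kapoor (2001-06-12) before Halvorsen (2004-09-26).
Full order: Kapoor, Halvorsen, Lund, Whitfield, Baptiste, Tran.

Kapoor, Halvorsen, Lund, Whitfield, Baptiste, Tran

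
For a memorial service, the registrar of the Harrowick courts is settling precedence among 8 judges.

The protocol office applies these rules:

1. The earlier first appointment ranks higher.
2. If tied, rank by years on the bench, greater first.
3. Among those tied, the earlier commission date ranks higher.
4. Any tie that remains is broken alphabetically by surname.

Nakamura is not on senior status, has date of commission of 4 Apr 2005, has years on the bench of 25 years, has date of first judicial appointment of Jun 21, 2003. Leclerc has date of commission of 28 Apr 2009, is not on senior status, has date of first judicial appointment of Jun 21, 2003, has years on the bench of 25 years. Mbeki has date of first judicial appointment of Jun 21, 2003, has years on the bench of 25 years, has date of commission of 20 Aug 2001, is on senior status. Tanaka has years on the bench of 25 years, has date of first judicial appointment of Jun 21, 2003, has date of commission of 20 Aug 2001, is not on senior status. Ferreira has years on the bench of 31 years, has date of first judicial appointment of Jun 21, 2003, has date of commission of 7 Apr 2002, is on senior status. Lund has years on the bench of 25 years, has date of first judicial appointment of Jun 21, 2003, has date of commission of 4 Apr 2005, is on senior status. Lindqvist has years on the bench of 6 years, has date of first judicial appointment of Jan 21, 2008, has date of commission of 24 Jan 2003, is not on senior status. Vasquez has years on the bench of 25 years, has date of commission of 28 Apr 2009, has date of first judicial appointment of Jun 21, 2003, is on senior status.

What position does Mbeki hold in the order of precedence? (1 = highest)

2

By date of first judicial appointment (earlier first): Ferreira, Mbeki, Tanaka, Lund, Nakamura, Leclerc and Vasquez (each Jun 21, 2003); then Lindqvist (Jan 21, 2008).
Among Ferreira, Mbeki, Tanaka, Lund, Nakamura, Leclerc and Vasquez, by years on the bench (higher first): Ferreira (31 years) before Mbeki, Tanaka, Lund, Nakamura, Leclerc and Vasquez (25 years).
Among Mbeki, Tanaka, Lund, Nakamura, Leclerc and Vasquez, by date of commission (earlier first): Mbeki and Tanaka (20 Aug 2001) before Lund and Nakamura (4 Apr 2005) before Leclerc and Vasquez (28 Apr 2009).
Among Mbeki and Tanaka, alphabetically by surname: Mbeki before Tanaka.
Among Lund and Nakamura, alphabetically by surname: Lund before Nakamura.
Among Leclerc and Vasquez, alphabetically by surname: Leclerc before Vasquez.
Order: Ferreira, Mbeki, Tanaka, Lund, Nakamura, Leclerc, Vasquez, Lindqvist. So position 2.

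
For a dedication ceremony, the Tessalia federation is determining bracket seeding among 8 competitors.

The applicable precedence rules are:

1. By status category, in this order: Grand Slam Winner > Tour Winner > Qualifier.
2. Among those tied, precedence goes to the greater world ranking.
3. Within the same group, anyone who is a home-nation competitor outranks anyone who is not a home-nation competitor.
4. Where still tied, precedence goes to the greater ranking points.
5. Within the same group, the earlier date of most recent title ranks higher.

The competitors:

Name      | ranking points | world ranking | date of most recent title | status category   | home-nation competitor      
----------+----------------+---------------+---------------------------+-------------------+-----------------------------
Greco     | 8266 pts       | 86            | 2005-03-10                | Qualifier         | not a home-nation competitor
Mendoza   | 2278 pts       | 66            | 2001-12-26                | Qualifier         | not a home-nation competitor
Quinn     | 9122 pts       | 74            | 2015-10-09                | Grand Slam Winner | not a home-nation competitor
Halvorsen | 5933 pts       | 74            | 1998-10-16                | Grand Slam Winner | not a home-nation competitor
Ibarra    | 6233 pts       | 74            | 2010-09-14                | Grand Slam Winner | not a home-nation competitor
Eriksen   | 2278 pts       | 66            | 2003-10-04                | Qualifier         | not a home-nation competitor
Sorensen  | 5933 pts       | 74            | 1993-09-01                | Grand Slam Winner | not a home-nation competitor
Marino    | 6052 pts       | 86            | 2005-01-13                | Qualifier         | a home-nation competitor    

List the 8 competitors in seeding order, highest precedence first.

Quinn, Ibarra, Sorensen, Halvorsen, Marino, Greco, Mendoza, Eriksen

By status category: Quinn, Ibarra, Sorensen and Halvorsen (Grand Slam Winner); then Marino, Greco, Mendoza and Eriksen (Qualifier).
Quinn, Ibarra, Sorensen and Halvorsen all have world ranking 74, so the next rule applies.
Quinn, Ibarra, Sorensen and Halvorsen are each not a home-nation competitor, so the next rule applies.
Among Quinn, Ibarra, Sorensen and Halvorsen, by ranking points (higher first): Quinn (9122 pts) before Ibarra (6233 pts) before Sorensen and Halvorsen (5933 pts).
Among Sorensen and Halvorsen, by date of most recent title (earlier first): Sorensen (1993-09-01) before Halvorsen (1998-10-16).
Among Marino, Greco, Mendoza and Eriksen, by world ranking (higher first): Marino and Greco (86) before Mendoza and Eriksen (66).
Among Marino and Greco, a home-nation competitor before not a home-nation competitor: Marino (a home-nation competitor) before Greco (not a home-nation competitor).
Mendoza and Eriksen are each not a home-nation competitor, so the next rule applies.
Mendoza and Eriksen both have ranking points 2278 pts, so the next rule applies.
Among Mendoza and Eriksen, by date of most recent title (earlier first): Mendoza (2001-12-26) before Eriksen (2003-10-04).
Full order: Quinn, Ibarra, Sorensen, Halvorsen, Marino, Greco, Mendoza, Eriksen.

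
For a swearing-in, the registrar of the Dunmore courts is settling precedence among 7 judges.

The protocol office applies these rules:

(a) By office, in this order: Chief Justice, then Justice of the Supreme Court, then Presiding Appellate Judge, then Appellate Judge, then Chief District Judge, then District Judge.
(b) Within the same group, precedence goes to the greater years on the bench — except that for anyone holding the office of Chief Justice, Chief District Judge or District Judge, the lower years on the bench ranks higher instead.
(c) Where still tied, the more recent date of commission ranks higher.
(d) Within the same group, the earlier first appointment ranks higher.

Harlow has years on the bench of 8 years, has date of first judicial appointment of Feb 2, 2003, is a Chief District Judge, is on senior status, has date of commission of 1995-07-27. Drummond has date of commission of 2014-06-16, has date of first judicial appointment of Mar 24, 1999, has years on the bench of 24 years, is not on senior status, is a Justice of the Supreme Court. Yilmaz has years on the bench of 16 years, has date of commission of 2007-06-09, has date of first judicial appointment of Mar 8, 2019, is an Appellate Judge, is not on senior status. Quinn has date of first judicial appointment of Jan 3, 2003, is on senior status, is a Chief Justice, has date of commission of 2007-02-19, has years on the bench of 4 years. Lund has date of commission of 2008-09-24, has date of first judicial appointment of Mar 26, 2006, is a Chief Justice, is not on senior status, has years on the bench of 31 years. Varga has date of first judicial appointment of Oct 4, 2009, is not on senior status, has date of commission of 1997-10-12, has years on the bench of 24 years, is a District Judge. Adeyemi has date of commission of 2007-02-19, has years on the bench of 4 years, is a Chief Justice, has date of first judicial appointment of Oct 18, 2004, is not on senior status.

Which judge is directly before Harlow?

By office: Quinn, Adeyemi and Lund (Chief Justice); then Drummond (Justice of the Supreme Court); then Yilmaz (Appellate Judge); then Harlow (Chief District Judge); then Varga (District Judge).
Among Quinn, Adeyemi and Lund, by years on the bench (lower first) (reversed rule for this group): Quinn and Adeyemi (4 years) before Lund (31 years).
Quinn and Adeyemi both have date of commission 2007-02-19, so the next rule applies.
Among Quinn and Adeyemi, by date of first judicial appointment (earlier first): Quinn (Jan 3, 2003) before Adeyemi (Oct 18, 2004).
Order: Quinn, Adeyemi, Lund, Drummond, Yilmaz, Harlow, Varga.

Yilmaz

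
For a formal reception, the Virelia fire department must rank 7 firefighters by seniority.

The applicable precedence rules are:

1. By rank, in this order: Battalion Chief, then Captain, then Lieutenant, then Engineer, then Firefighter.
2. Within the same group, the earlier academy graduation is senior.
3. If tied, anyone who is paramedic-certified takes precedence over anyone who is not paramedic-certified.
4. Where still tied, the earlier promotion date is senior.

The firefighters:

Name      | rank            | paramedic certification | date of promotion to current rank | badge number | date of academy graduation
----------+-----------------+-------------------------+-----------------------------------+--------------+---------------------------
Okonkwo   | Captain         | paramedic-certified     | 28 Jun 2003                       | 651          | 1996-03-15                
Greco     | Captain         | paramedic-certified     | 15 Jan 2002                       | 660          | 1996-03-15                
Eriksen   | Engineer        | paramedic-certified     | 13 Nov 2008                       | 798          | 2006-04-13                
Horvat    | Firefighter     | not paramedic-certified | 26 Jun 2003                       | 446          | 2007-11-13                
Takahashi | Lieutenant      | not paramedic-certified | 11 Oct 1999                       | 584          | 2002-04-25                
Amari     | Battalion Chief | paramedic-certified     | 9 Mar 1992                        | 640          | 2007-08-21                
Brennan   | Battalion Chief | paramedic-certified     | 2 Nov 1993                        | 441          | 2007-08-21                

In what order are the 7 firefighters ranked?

By rank: Amari and Brennan (Battalion Chief); then Greco and Okonkwo (Captain); then Takahashi (Lieutenant); then Eriksen (Engineer); then Horvat (Firefighter).
Amari and Brennan both have date of academy graduation 2007-08-21, so the next rule applies.
Amari and Brennan are each paramedic-certified, so the next rule applies.
Among Amari and Brennan, by date of promotion to current rank (earlier first): Amari (9 Mar 1992) before Brennan (2 Nov 1993).
Greco and Okonkwo both have date of academy graduation 1996-03-15, so the next rule applies.
Greco and Okonkwo are each paramedic-certified, so the next rule applies.
Among Greco and Okonkwo, by date of promotion to current rank (earlier first): Greco (15 Jan 2002) before Okonkwo (28 Jun 2003).
Full order: Amari, Brennan, Greco, Okonkwo, Takahashi, Eriksen, Horvat.

Amari, Brennan, Greco, Okonkwo, Takahashi, Eriksen, Horvat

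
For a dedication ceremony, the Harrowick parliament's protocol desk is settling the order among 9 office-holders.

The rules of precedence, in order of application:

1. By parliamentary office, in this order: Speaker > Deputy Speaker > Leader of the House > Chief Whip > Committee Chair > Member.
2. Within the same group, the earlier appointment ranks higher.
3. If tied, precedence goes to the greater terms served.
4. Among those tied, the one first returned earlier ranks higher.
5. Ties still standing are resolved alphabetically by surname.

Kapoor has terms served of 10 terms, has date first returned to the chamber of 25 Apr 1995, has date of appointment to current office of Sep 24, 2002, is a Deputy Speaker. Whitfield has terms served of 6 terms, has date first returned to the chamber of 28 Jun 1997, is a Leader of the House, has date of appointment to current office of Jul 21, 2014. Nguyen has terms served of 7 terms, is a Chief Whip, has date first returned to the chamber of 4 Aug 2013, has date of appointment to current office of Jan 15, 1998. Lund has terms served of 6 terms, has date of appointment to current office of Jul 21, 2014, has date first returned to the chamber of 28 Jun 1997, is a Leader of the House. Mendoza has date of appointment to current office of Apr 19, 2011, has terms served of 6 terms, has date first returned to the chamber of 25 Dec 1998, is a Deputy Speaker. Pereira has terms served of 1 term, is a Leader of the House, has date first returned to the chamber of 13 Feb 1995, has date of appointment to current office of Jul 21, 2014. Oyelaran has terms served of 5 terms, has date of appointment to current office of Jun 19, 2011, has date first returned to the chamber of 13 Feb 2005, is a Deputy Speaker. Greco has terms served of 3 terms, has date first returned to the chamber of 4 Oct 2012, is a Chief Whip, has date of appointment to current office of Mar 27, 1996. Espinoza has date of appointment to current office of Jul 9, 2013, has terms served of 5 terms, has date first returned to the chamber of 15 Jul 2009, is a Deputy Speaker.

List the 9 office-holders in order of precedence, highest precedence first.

Kapoor, Mendoza, Oyelaran, Espinoza, Lund, Whitfield, Pereira, Greco, Nguyen

By parliamentary office: Kapoor, Mendoza, Oyelaran and Espinoza (Deputy Speaker); then Lund, Whitfield and Pereira (Leader of the House); then Greco and Nguyen (Chief Whip).
Among Kapoor, Mendoza, Oyelaran and Espinoza, by date of appointment to current office (earlier first): Kapoor (Sep 24, 2002) before Mendoza (Apr 19, 2011) before Oyelaran (Jun 19, 2011) before Espinoza (Jul 9, 2013).
Lund, Whitfield and Pereira all have date of appointment to current office Jul 21, 2014, so the next rule applies.
Among Lund, Whitfield and Pereira, by terms served (higher first): Lund and Whitfield (6 terms) before Pereira (1 term).
Lund and Whitfield both have date first returned to the chamber 28 Jun 1997, so the next rule applies.
Among Lund and Whitfield, alphabetically by surname: Lund before Whitfield.
Among Greco and Nguyen, by date of appointment to current office (earlier first): Greco (Mar 27, 1996) before Nguyen (Jan 15, 1998).
Full order: Kapoor, Mendoza, Oyelaran, Espinoza, Lund, Whitfield, Pereira, Greco, Nguyen.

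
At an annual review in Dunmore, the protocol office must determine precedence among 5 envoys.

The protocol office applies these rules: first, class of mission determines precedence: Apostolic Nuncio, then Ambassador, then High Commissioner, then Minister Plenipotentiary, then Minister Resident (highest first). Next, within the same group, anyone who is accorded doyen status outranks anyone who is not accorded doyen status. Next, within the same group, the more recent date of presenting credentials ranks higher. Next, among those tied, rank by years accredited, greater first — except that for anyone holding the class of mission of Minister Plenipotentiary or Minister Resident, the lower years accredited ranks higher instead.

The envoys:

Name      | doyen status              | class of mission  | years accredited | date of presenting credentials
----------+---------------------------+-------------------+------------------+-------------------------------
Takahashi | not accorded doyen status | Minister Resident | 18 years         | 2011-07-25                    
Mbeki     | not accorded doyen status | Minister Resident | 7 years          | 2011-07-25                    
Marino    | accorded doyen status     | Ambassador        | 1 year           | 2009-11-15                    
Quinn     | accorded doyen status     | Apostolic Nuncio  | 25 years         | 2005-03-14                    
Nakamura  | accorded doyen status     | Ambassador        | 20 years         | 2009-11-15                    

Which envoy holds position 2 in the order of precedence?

By class of mission: Quinn (Apostolic Nuncio); then Nakamura and Marino (Ambassador); then Mbeki and Takahashi (Minister Resident).
Nakamura and Marino are each accorded doyen status, so the next rule applies.
Nakamura and Marino both have date of presenting credentials 2009-11-15, so the next rule applies.
Among Nakamura and Marino, by years accredited (higher first): Nakamura (20 years) before Marino (1 year).
Mbeki and Takahashi are each not accorded doyen status, so the next rule applies.
Mbeki and Takahashi both have date of presenting credentials 2011-07-25, so the next rule applies.
Among Mbeki and Takahashi, by years accredited (lower first) (reversed rule for this group): Mbeki (7 years) before Takahashi (18 years).
Order: Quinn, Nakamura, Marino, Mbeki, Takahashi.

Nakamura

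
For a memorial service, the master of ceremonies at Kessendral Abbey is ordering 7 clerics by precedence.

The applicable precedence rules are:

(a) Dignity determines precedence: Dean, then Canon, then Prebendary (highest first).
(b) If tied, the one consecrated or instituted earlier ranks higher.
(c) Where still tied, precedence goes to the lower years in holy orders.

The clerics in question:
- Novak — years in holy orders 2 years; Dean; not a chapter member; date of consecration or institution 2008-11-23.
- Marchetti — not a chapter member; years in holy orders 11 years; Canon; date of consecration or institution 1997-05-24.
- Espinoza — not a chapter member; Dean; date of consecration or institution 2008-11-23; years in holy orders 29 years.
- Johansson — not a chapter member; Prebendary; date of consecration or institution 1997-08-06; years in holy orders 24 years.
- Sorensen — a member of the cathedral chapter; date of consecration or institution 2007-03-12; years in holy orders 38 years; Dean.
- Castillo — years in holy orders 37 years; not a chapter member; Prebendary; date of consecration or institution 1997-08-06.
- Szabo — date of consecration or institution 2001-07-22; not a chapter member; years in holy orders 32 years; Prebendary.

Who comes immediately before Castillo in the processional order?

Johansson

By dignity: Sorensen, Novak and Espinoza (Dean); then Marchetti (Canon); then Johansson, Castillo and Szabo (Prebendary).
Among Sorensen, Novak and Espinoza, by date of consecration or institution (earlier first): Sorensen (2007-03-12) before Novak and Espinoza (2008-11-23).
Among Novak and Espinoza, by years in holy orders (lower first): Novak (2 years) before Espinoza (29 years).
Among Johansson, Castillo and Szabo, by date of consecration or institution (earlier first): Johansson and Castillo (1997-08-06) before Szabo (2001-07-22).
Among Johansson and Castillo, by years in holy orders (lower first): Johansson (24 years) before Castillo (37 years).
Order: Sorensen, Novak, Espinoza, Marchetti, Johansson, Castillo, Szabo.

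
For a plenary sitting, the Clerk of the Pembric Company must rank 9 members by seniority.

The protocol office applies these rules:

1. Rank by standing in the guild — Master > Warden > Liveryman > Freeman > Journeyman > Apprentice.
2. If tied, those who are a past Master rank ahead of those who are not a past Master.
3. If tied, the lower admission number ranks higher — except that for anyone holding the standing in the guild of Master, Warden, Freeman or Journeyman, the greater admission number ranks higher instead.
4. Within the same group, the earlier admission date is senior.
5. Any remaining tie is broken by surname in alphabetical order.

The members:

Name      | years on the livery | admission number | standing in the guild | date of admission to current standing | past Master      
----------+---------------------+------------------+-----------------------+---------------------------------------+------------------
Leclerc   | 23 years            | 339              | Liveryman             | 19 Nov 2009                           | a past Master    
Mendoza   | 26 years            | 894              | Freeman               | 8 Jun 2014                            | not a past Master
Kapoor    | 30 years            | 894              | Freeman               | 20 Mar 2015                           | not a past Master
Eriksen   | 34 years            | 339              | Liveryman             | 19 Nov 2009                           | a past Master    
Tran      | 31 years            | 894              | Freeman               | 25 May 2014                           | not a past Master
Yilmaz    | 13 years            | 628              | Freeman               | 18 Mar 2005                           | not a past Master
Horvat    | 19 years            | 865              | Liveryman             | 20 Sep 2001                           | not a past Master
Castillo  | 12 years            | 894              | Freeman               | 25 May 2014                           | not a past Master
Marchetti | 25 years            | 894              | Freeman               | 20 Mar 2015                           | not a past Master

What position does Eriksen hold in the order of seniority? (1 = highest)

1

By standing in the guild: Eriksen, Leclerc and Horvat (Liveryman); then Castillo, Tran, Mendoza, Kapoor, Marchetti and Yilmaz (Freeman).
Among Eriksen, Leclerc and Horvat, a past Master before not a past Master: Eriksen and Leclerc (a past Master) before Horvat (not a past Master).
Eriksen and Leclerc both have admission number 339, so the next rule applies.
Eriksen and Leclerc both have date of admission to current standing 19 Nov 2009, so the next rule applies.
Among Eriksen and Leclerc, alphabetically by surname: Eriksen before Leclerc.
Castillo, Tran, Mendoza, Kapoor, Marchetti and Yilmaz are each not a past Master, so the next rule applies.
Among Castillo, Tran, Mendoza, Kapoor, Marchetti and Yilmaz, by admission number (higher first) (reversed rule for this group): Castillo, Tran, Mendoza, Kapoor and Marchetti (894) before Yilmaz (628).
Among Castillo, Tran, Mendoza, Kapoor and Marchetti, by date of admission to current standing (earlier first): Castillo and Tran (25 May 2014) before Mendoza (8 Jun 2014) before Kapoor and Marchetti (20 Mar 2015).
Among Castillo and Tran, alphabetically by surname: Castillo before Tran.
Among Kapoor and Marchetti, alphabetically by surname: Kapoor before Marchetti.
Order: Eriksen, Leclerc, Horvat, Castillo, Tran, Mendoza, Kapoor, Marchetti, Yilmaz. So position 1.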